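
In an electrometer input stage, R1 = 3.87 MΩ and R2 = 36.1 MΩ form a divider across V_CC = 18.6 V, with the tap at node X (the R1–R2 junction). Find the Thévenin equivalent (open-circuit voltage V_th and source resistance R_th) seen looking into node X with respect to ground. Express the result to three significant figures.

V_th ≈ 16.8 V, R_th ≈ 3.50 MΩ

Open-circuit (no load on X): V_th = V_CC · R2/(R1 + R2) = 18.6 × 36.1/(3.870 + 36.1) = 16.80 V.
Looking into X with the source shorted: R_th = R1·R2/(R1+R2) = 3.870 × 36.1/39.97 = 3.495 MΩ.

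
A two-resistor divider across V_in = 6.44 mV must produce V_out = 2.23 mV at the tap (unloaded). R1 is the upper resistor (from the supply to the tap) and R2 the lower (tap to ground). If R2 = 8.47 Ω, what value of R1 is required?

The divider ratio is R2/(R1+R2) = 2.23/6.44 = 0.3463.
So R1 = R2 · (V_in/V_out − 1) = 8.47 × (6.44/2.23 − 1) = 8.47 × 1.888 = 15.99 Ω.

R1 ≈ 16.0 Ω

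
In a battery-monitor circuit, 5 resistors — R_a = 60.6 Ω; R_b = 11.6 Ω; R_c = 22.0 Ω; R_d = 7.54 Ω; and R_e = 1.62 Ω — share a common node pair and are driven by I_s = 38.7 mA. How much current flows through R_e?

Total conductance ΣG = 1/60.6 + 1/11.6 + 1/22.0 + 1/7.54 + 1/1.62 = 0.8981 (units of 1/Ω).
R_e takes the fraction G_k/ΣG = 0.6173/0.8981 = 0.6873, so I = 38.7 × 0.6873 = 26.60 mA.

I ≈ 26.6 mA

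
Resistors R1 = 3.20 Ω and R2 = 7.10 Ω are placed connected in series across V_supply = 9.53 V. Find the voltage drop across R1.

Total series resistance ΣR = 3.20 + 7.10 = 10.30 Ω.
V = V_supply · R/ΣR = 9.53 × 0.3107 = 2.961 V.

V ≈ 2.96 V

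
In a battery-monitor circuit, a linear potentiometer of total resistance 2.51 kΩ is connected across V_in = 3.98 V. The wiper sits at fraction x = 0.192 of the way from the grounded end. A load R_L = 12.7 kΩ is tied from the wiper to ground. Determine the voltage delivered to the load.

The pot divides into 2.028 kΩ above the wiper and 0.4819 kΩ below.
Lower segment in parallel with the load: 0.4819 ‖ 12.7 = 0.4643 kΩ.
Then V_out = V_in · 0.4643/(2.028 + 0.4643) = 0.7414 V.

V_out ≈ 0.741 V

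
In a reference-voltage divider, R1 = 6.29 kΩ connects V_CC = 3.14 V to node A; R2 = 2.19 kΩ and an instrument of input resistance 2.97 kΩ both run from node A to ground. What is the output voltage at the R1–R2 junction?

First combine the lower leg with the load: R2 ‖ R_L = 1.261 kΩ.
Then V_out = V_CC · R2'/(R1 + R2') = 3.14 × 1.261/7.551 = 0.5242 V.

V_out ≈ 0.524 V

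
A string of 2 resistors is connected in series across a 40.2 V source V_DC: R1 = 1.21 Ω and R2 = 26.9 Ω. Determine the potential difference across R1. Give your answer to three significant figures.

V ≈ 1.73 V

Total series resistance ΣR = 1.21 + 26.9 = 28.11 Ω.
V = V_DC · R/ΣR = 40.2 × 0.04305 = 1.730 V.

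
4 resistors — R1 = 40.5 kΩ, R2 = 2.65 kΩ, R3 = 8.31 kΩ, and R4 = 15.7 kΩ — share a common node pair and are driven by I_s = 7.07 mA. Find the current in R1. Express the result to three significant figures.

I ≈ 0.298 mA

Total conductance ΣG = 1/40.5 + 1/2.65 + 1/8.31 + 1/15.7 = 0.5861 (units of 1/kΩ).
By the current-divider rule, I = I_s · G_k/ΣG = 7.07 × 0.04213 = 0.2979 mA.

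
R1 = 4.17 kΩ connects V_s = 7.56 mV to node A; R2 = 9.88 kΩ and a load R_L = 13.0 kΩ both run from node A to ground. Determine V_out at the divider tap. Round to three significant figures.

V_out ≈ 4.34 mV

R2 ‖ R_L = (9.88 × 13.0)/(9.88 + 13.0) = 5.614 kΩ.
Then V_out = V_s · R2'/(R1 + R2') = 7.56 × 5.614/9.784 = 4.338 mV.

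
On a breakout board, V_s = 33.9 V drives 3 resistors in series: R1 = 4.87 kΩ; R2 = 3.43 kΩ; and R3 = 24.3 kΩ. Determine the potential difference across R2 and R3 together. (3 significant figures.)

ΣR = 4.87 + 3.43 + 24.3 = 32.60 kΩ.
R_{R2..R3} = 3.43 + 24.3 = 27.73 kΩ.
V = V_s · R/ΣR = 33.9 × 0.8506 = 28.84 V.

V ≈ 28.8 V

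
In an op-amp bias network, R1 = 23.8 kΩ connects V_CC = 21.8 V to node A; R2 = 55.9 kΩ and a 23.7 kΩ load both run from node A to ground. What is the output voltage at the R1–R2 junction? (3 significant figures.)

First combine the lower leg with the load: R2 ‖ R_L = 16.64 kΩ.
Voltage divider with the loaded lower leg: V_out = 21.8 × 16.64/(23.8 + 16.64) = 21.8 × 0.4115 = 8.971 V.
(Unloaded it would be 15.3 V; the load pulls it down.)

V_out ≈ 8.97 V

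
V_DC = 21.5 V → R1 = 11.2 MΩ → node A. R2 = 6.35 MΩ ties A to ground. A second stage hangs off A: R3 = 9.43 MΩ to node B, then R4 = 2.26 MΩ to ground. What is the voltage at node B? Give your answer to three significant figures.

V_B ≈ 1.12 V

The second stage (R3 + R4 = 11.69 MΩ) loads node A in parallel with R2.
Effective lower resistance at A: R2 ‖ 11.69 = 4.115 MΩ.
So V_A = 21.5 × 0.2687 = 5.777 V.
Then the unloaded second divider: V_B = V_A × R4/(R3+R4) = 5.777 × 0.1933 = 1.117 V.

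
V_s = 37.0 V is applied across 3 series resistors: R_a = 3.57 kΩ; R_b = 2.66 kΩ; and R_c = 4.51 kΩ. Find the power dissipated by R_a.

Series current I = V_s/ΣR = 37.0/10.74 = 3.445 mA.
P(R_a) = I²·R_a = (3.445)² × 3.57 = 42.37 mW.

P ≈ 42.4 mW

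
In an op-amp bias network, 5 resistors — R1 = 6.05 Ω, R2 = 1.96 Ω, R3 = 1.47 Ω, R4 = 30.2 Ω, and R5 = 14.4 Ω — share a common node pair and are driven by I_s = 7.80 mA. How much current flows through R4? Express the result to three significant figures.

I ≈ 0.177 mA

Total conductance ΣG = 1/6.05 + 1/1.96 + 1/1.47 + 1/30.2 + 1/14.4 = 1.458 (units of 1/Ω).
Current divider: I(R4) = I_s · G_k/ΣG = 7.80 × (0.03311/1.458) = 7.80 × 0.02271 = 0.1771 mA.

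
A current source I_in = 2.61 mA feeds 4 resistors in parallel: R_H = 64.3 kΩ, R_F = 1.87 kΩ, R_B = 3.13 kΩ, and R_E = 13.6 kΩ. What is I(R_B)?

Conductances: ΣG = 1/64.3 + 1/1.87 + 1/3.13 + 1/13.6 = 0.9433 (1/kΩ).
Current divider: I(R_B) = I_in · G_k/ΣG = 2.61 × (0.3195/0.9433) = 2.61 × 0.3387 = 0.8840 mA.

I ≈ 0.884 mA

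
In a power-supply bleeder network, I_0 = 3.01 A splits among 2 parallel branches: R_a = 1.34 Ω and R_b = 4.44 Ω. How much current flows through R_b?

I ≈ 0.698 A

For two parallel branches, I_k = I_0 · (other R)/(sum of R).
So I = 3.01 × 1.34/5.780 = 0.6978 A.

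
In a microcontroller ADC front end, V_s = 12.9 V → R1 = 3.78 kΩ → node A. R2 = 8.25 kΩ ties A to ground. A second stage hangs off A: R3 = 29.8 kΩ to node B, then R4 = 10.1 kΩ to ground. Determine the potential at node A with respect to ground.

V_A ≈ 8.31 V

Looking into the second stage from A: R3 + R4 = 39.90 kΩ appears in parallel with R2.
Effective lower resistance at A: R2 ‖ 39.90 = 6.836 kΩ.
First divider: V_A = V_s · 6.836/(3.78 + 6.836) = 8.307 V.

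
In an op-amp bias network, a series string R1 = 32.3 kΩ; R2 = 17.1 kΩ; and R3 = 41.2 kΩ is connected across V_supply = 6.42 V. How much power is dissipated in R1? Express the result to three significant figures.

Series current I = V_supply/ΣR = 6.42/90.60 = 0.07086 mA.
V(R1) = I·R = 2.289 V; P = V·I = 2.289 × 0.07086 = 0.1622 mW.

P ≈ 0.162 mW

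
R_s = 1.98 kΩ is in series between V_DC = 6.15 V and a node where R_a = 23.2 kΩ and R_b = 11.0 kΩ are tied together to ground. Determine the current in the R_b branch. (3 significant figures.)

Parallel bank: R_p = 1/(1/23.2 + 1/11.0) = 7.462 kΩ.
V_A = 6.15 × 7.462/9.442 = 4.860 V.
I(R_b) = V_A / R_b = 4.860/11.0 = 0.4418 mA.
(Check via current divider: I_total = 0.6513 mA; share G_k/ΣG = 0.6784 → same result.)

I ≈ 0.442 mA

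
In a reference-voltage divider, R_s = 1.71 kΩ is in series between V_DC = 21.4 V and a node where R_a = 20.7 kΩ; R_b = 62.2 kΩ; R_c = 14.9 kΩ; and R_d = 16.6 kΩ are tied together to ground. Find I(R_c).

Equivalent of the parallel group: R_p = 5.215 kΩ.
V_A = 21.4 × 5.215/6.925 = 16.12 V.
Branch current I = V_A/R_c = 16.12/14.9 = 1.082 mA.

I ≈ 1.08 mA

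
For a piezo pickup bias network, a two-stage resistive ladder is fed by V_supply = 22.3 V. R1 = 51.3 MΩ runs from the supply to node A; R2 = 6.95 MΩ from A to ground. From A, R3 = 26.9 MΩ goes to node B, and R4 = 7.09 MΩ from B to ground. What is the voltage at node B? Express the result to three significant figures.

V_B ≈ 0.470 V

The second stage (R3 + R4 = 33.99 MΩ) loads node A in parallel with R2.
Effective lower resistance at A: R2 ‖ 33.99 = 5.770 MΩ.
First divider: V_A = V_supply · 5.770/(51.3 + 5.770) = 2.255 V.
V_B = V_A × 0.2086 = 0.4703 V.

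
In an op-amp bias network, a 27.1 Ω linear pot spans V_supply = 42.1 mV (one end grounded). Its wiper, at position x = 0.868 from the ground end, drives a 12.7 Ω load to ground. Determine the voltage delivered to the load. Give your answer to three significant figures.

The pot divides into 3.577 Ω above the wiper and 23.52 Ω below.
Lower segment in parallel with the load: 23.52 ‖ 12.7 = 8.247 Ω.
Loaded-divider output: V_out = 42.1 × 0.6975 = 29.36 mV.

V_out ≈ 29.4 mV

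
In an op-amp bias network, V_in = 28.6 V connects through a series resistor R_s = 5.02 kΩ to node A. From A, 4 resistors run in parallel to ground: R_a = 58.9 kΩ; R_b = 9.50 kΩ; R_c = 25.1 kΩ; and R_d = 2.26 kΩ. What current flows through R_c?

I ≈ 0.282 mA

Parallel bank: R_p = 1/(1/58.9 + 1/9.50 + 1/25.1 + 1/2.26) = 1.654 kΩ.
V_A = 28.6 × 1.654/6.674 = 7.088 V.
Branch current I = V_A/R_c = 7.088/25.1 = 0.2824 mA.
(Equivalently: I_total = 4.285 mA, then current-divider fraction G_k/ΣG = 0.06590.)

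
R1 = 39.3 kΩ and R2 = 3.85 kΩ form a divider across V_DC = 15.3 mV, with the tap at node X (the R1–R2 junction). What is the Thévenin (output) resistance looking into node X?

With V_DC suppressed (replaced by a short), R_th = R1 ‖ R2 = (39.30 × 3.85)/(39.30 + 3.85) = 3.506 kΩ.

R_th ≈ 3.51 kΩ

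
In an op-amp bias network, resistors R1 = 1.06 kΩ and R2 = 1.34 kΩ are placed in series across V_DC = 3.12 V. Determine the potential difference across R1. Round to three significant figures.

Total series resistance ΣR = 1.06 + 1.34 = 2.400 kΩ.
V = V_DC · R/ΣR = 3.12 × 0.4417 = 1.378 V.

V ≈ 1.38 V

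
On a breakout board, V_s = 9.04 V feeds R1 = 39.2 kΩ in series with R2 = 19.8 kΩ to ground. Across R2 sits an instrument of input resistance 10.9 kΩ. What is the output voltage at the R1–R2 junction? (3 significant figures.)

V_out ≈ 1.37 V

First combine the lower leg with the load: R2 ‖ R_L = 7.030 kΩ.
Now apply the divider: V_out = 9.04 × 0.1521 = 1.375 V.
(Unloaded it would be 3.03 V; the load pulls it down.)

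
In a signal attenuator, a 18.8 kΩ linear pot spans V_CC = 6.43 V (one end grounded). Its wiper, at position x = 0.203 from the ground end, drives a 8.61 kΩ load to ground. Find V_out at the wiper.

Lower segment x·R_p = 3.816 kΩ; upper segment (1−x)·R_p = 14.98 kΩ.
(x·R_p) ‖ R_L = 2.644 kΩ.
Then V_out = V_CC · 2.644/(14.98 + 2.644) = 0.9645 V.
(Unloaded: V_out = x·V_CC = 1.31 V.)

V_out ≈ 0.965 V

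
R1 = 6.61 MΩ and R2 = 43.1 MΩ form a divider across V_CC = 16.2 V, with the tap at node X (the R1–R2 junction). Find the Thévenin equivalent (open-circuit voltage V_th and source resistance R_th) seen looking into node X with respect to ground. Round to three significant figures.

V_th ≈ 14.0 V, R_th ≈ 5.73 MΩ

With X open, the divider is unloaded: V_th = 16.2 × 43.1/49.71 = 14.05 V.
Looking into X with the source shorted: R_th = R1·R2/(R1+R2) = 6.610 × 43.1/49.71 = 5.731 MΩ.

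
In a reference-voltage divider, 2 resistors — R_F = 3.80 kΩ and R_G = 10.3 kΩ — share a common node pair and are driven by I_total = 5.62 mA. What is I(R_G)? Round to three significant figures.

I ≈ 1.51 mA

For two parallel branches, I_k = I_total · (other R)/(sum of R).
I(R_G) = 5.62 × 3.80/(3.80 + 10.3) = 5.62 × 0.2695 = 1.515 mA.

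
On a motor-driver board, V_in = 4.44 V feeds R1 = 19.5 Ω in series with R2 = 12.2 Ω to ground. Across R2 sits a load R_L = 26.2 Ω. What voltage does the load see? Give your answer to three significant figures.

V_out ≈ 1.33 V

The load sits in parallel with R2, giving an effective lower resistance R2' = R2·R_L/(R2+R_L) = 8.324 Ω.
Voltage divider with the loaded lower leg: V_out = 4.44 × 8.324/(19.5 + 8.324) = 4.44 × 0.2992 = 1.328 V.
(Unloaded it would be 1.71 V; the load pulls it down.)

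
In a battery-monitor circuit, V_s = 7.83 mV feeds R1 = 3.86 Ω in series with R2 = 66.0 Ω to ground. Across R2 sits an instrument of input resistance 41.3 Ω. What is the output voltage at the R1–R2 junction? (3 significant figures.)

The load sits in parallel with R2, giving an effective lower resistance R2' = R2·R_L/(R2+R_L) = 25.40 Ω.
Then V_out = V_s · R2'/(R1 + R2') = 7.83 × 25.40/29.26 = 6.797 mV.

V_out ≈ 6.80 mV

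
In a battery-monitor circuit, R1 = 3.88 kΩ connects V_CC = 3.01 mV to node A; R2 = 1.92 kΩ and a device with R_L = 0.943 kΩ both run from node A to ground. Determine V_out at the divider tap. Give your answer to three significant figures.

The load sits in parallel with R2, giving an effective lower resistance R2' = R2·R_L/(R2+R_L) = 0.6324 kΩ.
Then V_out = V_CC · R2'/(R1 + R2') = 3.01 × 0.6324/4.512 = 0.4218 mV.
(Unloaded it would be 0.996 mV; the load pulls it down.)

V_out ≈ 0.422 mV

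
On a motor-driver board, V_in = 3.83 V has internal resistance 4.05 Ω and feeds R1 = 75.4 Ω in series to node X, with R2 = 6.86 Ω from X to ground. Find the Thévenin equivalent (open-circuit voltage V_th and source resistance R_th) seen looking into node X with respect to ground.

V_th ≈ 0.304 V, R_th ≈ 6.31 Ω

R1' = 4.05 + 75.4 = 79.45 Ω (source resistance + R1).
Open-circuit (no load on X): V_th = V_in · R2/(R1' + R2) = 3.83 × 6.86/(79.45 + 6.86) = 0.3044 V.
Looking into X with the source shorted: R_th = R1'·R2/(R1'+R2) = 79.45 × 6.86/86.31 = 6.315 Ω.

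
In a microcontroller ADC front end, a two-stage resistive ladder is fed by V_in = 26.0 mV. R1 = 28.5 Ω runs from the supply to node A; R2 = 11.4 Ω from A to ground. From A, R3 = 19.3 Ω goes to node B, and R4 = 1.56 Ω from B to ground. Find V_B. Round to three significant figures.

Looking into the second stage from A: R3 + R4 = 20.86 Ω appears in parallel with R2.
Effective lower resistance at A: R2 ‖ 20.86 = 7.371 Ω.
So V_A = 26.0 × 0.2055 = 5.343 mV.
Stage 2 is unloaded, so V_B = V_A · R4/(R3+R4) = 5.343 × 1.56/20.86 = 0.3996 mV.

V_B ≈ 0.400 mV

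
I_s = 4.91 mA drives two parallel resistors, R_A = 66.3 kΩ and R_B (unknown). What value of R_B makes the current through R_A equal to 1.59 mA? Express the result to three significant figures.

R_B ≈ 31.8 kΩ

In a two-way split, I_A/I_s = R_B/(R_A + R_B).
With f = 0.3238, R_B = R_A · f/(1−f) = 66.3 × 0.4789 = 31.75 kΩ.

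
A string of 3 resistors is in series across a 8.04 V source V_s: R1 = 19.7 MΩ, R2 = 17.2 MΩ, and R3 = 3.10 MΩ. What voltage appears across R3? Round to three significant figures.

V ≈ 0.623 V

Series total: ΣR = 19.7 + 17.2 + 3.10 = 40.00 MΩ.
Voltage divider: V = V_s · (3.100 / 40.00) = 8.04 × 0.07750 = 0.6231 V.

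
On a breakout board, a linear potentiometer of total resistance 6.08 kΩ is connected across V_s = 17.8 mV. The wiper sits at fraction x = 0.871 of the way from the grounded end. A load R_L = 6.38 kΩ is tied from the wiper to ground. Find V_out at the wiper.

The pot divides into 0.7843 kΩ above the wiper and 5.296 kΩ below.
Lower segment in parallel with the load: 5.296 ‖ 6.38 = 2.894 kΩ.
Then V_out = V_s · 2.894/(0.7843 + 2.894) = 14.00 mV.
(Unloaded: V_out = x·V_s = 15.5 mV.)

V_out ≈ 14.0 mV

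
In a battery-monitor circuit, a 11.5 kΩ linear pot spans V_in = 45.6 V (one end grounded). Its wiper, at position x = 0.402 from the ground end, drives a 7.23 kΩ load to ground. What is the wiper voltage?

V_out ≈ 13.3 V

Lower segment x·R_p = 4.623 kΩ; upper segment (1−x)·R_p = 6.877 kΩ.
(x·R_p) ‖ R_L = 2.820 kΩ.
Loaded-divider output: V_out = 45.6 × 0.2908 = 13.26 V.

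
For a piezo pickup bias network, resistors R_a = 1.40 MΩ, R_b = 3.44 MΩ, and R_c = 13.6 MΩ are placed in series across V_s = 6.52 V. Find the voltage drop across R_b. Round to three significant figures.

Total series resistance ΣR = 1.40 + 3.44 + 13.6 = 18.44 MΩ.
Voltage divider: V = V_s · (3.440 / 18.44) = 6.52 × 0.1866 = 1.216 V.

V ≈ 1.22 V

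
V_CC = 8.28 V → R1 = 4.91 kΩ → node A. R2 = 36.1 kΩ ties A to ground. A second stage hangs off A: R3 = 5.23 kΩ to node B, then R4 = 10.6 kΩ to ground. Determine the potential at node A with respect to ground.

The second stage (R3 + R4 = 15.83 kΩ) loads node A in parallel with R2.
Effective lower resistance at A: R2 ‖ 15.83 = 11.00 kΩ.
V_A = 8.28 × 11.00/(4.91 + 11.00) = 5.725 V.

V_A ≈ 5.73 V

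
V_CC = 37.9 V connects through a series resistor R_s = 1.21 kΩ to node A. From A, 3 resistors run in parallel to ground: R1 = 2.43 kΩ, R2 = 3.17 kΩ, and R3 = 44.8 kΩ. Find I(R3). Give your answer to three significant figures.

I ≈ 0.444 mA

Combine the parallel branches: R_p = (1/2.43 + 1/3.17 + 1/44.8)⁻¹ = 1.335 kΩ.
V_A by voltage divider: V_A = 37.9 × 1.335/(1.21 + 1.335) = 19.88 V.
Branch current I = V_A/R3 = 19.88/44.8 = 0.4437 mA.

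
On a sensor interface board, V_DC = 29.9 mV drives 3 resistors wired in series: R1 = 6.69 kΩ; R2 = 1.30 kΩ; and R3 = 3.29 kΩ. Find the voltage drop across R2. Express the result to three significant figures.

ΣR = 6.69 + 1.30 + 3.29 = 11.28 kΩ.
Voltage divider: V = V_DC · (1.300 / 11.28) = 29.9 × 0.1152 = 3.446 mV.

V ≈ 3.45 mV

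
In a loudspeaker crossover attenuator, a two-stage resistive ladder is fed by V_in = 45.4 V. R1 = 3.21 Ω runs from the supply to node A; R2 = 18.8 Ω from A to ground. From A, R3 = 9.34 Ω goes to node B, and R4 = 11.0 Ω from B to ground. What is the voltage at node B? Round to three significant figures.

V_B ≈ 18.5 V

The second stage (R3 + R4 = 20.34 Ω) loads node A in parallel with R2.
R2 ‖ (R3+R4) = 9.770 Ω.
So V_A = 45.4 × 0.7527 = 34.17 V.
Then the unloaded second divider: V_B = V_A × R4/(R3+R4) = 34.17 × 0.5408 = 18.48 V.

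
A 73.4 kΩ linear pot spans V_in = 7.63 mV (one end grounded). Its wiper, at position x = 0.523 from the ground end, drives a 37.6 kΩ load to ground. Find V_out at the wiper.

Split the track: R_lower = x·R_p = 38.39 kΩ, R_upper = (1−x)·R_p = 35.01 kΩ.
(x·R_p) ‖ R_L = 19.00 kΩ.
V_out = 7.63 × 19.00/(35.01 + 19.00) = 2.684 mV.
(Unloaded: V_out = x·V_in = 3.99 mV.)

V_out ≈ 2.68 mV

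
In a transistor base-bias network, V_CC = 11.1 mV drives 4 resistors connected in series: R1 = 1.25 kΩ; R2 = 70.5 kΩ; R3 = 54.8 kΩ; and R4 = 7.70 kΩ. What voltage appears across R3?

V ≈ 4.53 mV

Series total: ΣR = 1.25 + 70.5 + 54.8 + 7.70 = 134.2 kΩ.
By the voltage-divider rule, V = 11.1 × 54.80/134.2 = 4.531 mV.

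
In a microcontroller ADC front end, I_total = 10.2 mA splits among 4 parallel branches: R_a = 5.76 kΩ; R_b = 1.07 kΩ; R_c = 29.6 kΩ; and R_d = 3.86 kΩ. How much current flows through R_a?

ΣG = 1/5.76 + 1/1.07 + 1/29.6 + 1/3.86 = 1.401.
R_a takes the fraction G_k/ΣG = 0.1736/1.401 = 0.1239, so I = 10.2 × 0.1239 = 1.264 mA.

I ≈ 1.26 mA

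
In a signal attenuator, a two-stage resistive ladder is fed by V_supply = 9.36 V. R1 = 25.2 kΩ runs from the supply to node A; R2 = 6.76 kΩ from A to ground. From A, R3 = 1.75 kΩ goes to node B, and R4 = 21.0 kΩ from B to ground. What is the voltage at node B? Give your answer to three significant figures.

V_B ≈ 1.48 V

Looking into the second stage from A: R3 + R4 = 22.75 kΩ appears in parallel with R2.
R2 ‖ (R3+R4) = 5.211 kΩ.
V_A = 9.36 × 5.211/(25.2 + 5.211) = 1.604 V.
Stage 2 is unloaded, so V_B = V_A · R4/(R3+R4) = 1.604 × 21.0/22.75 = 1.481 V.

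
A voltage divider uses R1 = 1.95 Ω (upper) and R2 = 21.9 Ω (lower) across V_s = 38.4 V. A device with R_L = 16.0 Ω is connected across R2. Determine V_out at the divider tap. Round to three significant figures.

First combine the lower leg with the load: R2 ‖ R_L = 9.245 Ω.
Now apply the divider: V_out = 38.4 × 0.8258 = 31.71 V.
(Unloaded it would be 35.3 V; the load pulls it down.)

V_out ≈ 31.7 V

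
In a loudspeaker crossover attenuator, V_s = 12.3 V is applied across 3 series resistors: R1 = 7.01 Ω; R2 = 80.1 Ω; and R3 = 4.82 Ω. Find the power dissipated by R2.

The common current is I = 12.3/91.93 = 0.1338 A.
P(R2) = I²·R2 = (0.1338)² × 80.1 = 1.434 W.

P ≈ 1.43 W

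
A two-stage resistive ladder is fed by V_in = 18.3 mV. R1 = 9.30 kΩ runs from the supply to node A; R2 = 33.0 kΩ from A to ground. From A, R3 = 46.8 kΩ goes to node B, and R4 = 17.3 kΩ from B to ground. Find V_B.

Node A sees R2 in parallel with the series input of stage 2, R3 + R4 = 64.10 kΩ.
Effective lower resistance at A: R2 ‖ 64.10 = 21.78 kΩ.
V_A = 18.3 × 21.78/(9.30 + 21.78) = 12.82 mV.
V_B = V_A × 0.2699 = 3.461 mV.

V_B ≈ 3.46 mV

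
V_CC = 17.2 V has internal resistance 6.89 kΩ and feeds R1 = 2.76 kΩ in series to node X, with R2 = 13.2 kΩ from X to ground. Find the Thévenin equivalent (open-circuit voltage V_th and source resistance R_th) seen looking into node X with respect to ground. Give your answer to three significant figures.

V_th ≈ 9.94 V, R_th ≈ 5.57 kΩ

R1' = 6.89 + 2.76 = 9.650 kΩ (source resistance + R1).
With X open, the divider is unloaded: V_th = 17.2 × 13.2/22.85 = 9.936 V.
Zeroing V_CC shorts the top of R1' to ground, so R_th = R1' ‖ R2 = 5.575 kΩ.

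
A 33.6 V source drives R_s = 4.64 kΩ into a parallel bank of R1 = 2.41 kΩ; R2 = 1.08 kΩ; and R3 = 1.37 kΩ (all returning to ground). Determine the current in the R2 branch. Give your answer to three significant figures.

Equivalent of the parallel group: R_p = 0.4829 kΩ.
V_A = 33.6 × 0.4829/5.123 = 3.167 V.
Branch current I = V_A/R2 = 3.167/1.08 = 2.933 mA.
(Check via current divider: I_total = 6.559 mA; share G_k/ΣG = 0.4471 → same result.)

I ≈ 2.93 mA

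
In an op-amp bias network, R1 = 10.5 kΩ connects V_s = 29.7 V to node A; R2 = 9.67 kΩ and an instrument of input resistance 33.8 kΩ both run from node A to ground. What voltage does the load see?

The load sits in parallel with R2, giving an effective lower resistance R2' = R2·R_L/(R2+R_L) = 7.519 kΩ.
Voltage divider with the loaded lower leg: V_out = 29.7 × 7.519/(10.5 + 7.519) = 29.7 × 0.4173 = 12.39 V.

V_out ≈ 12.4 V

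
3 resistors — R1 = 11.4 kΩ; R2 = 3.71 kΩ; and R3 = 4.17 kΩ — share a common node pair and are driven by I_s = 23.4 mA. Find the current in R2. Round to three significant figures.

Conductances: ΣG = 1/11.4 + 1/3.71 + 1/4.17 = 0.5971 (1/kΩ).
Current divider: I(R2) = I_s · G_k/ΣG = 23.4 × (0.2695/0.5971) = 23.4 × 0.4514 = 10.56 mA.

I ≈ 10.6 mA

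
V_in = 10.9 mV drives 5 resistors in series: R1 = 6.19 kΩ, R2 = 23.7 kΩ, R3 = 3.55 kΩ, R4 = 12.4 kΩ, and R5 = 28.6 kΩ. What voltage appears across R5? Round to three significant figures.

V ≈ 4.19 mV

Total series resistance ΣR = 6.19 + 23.7 + 3.55 + 12.4 + 28.6 = 74.44 kΩ.
By the voltage-divider rule, V = 10.9 × 28.60/74.44 = 4.188 mV.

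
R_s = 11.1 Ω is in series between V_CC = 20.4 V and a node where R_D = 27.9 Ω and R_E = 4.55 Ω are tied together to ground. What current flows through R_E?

I ≈ 1.17 A

Combine the parallel branches: R_p = (1/27.9 + 1/4.55)⁻¹ = 3.912 Ω.
Node voltage V_A = V_CC · R_p/(R_s + R_p) = 20.4 × 0.2606 = 5.316 V.
I(R_E) = V_A / R_E = 5.316/4.55 = 1.168 A.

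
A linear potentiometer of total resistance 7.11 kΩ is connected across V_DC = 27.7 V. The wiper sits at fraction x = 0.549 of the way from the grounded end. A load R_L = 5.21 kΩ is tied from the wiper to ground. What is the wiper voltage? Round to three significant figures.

The pot divides into 3.207 kΩ above the wiper and 3.903 kΩ below.
Lower segment in parallel with the load: 3.903 ‖ 5.21 = 2.232 kΩ.
Loaded-divider output: V_out = 27.7 × 0.4103 = 11.37 V.

V_out ≈ 11.4 V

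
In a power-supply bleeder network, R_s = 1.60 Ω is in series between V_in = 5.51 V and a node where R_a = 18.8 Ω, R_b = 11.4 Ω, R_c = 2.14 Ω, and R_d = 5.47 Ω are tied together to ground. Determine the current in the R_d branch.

Combine the parallel branches: R_p = (1/18.8 + 1/11.4 + 1/2.14 + 1/5.47)⁻¹ = 1.264 Ω.
V_A by voltage divider: V_A = 5.51 × 1.264/(1.60 + 1.264) = 2.432 V.
Branch current I = V_A/R_d = 2.432/5.47 = 0.4446 A.
(Check via current divider: I_total = 1.924 A; share G_k/ΣG = 0.2311 → same result.)

I ≈ 0.445 A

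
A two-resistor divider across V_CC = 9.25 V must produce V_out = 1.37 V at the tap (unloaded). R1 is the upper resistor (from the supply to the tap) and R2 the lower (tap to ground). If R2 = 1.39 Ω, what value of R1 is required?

Required fraction k = V_out/V_CC = 0.1481.
So R1 = R2 · (V_CC/V_out − 1) = 1.39 × (9.25/1.37 − 1) = 1.39 × 5.752 = 7.995 Ω.

R1 ≈ 8.00 Ω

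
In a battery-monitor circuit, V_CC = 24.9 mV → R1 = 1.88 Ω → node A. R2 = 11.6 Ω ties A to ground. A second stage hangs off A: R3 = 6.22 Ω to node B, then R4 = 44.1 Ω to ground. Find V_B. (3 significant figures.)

The second stage (R3 + R4 = 50.32 Ω) loads node A in parallel with R2.
Effective lower resistance at A: R2 ‖ 50.32 = 9.427 Ω.
V_A = 24.9 × 9.427/(1.88 + 9.427) = 20.76 mV.
V_B = V_A × 0.8764 = 18.19 mV.

V_B ≈ 18.2 mV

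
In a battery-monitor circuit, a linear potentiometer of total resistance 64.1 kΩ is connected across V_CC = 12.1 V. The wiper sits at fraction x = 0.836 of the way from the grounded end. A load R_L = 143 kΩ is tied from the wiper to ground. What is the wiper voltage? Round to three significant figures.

V_out ≈ 9.53 V

Lower segment x·R_p = 53.59 kΩ; upper segment (1−x)·R_p = 10.51 kΩ.
R_L loads the lower segment: effective lower R = 38.98 kΩ.
Then V_out = V_CC · 38.98/(10.51 + 38.98) = 9.530 V.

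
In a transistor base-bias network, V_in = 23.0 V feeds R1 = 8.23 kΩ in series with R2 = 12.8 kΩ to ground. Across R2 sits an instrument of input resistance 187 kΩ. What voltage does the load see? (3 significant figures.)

V_out ≈ 13.6 V

R2 ‖ R_L = (12.8 × 187)/(12.8 + 187) = 11.98 kΩ.
Voltage divider with the loaded lower leg: V_out = 23.0 × 11.98/(8.23 + 11.98) = 23.0 × 0.5928 = 13.63 V.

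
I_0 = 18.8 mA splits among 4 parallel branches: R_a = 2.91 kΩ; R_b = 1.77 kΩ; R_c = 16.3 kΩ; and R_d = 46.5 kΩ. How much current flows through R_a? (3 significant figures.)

ΣG = 1/2.91 + 1/1.77 + 1/16.3 + 1/46.5 = 0.9915.
Current divider: I(R_a) = I_0 · G_k/ΣG = 18.8 × (0.3436/0.9915) = 18.8 × 0.3466 = 6.516 mA.

I ≈ 6.52 mA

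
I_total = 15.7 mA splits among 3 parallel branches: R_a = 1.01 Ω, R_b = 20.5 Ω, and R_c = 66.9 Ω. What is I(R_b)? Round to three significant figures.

Total conductance ΣG = 1/1.01 + 1/20.5 + 1/66.9 = 1.054 (units of 1/Ω).
Current divider: I(R_b) = I_total · G_k/ΣG = 15.7 × (0.04878/1.054) = 15.7 × 0.04629 = 0.7267 mA.

I ≈ 0.727 mA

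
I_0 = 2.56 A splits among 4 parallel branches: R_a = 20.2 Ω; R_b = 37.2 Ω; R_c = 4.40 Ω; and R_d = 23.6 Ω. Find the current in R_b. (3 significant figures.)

Total conductance ΣG = 1/20.2 + 1/37.2 + 1/4.40 + 1/23.6 = 0.3460 (units of 1/Ω).
R_b takes the fraction G_k/ΣG = 0.02688/0.3460 = 0.07769, so I = 2.56 × 0.07769 = 0.1989 A.

I ≈ 0.199 A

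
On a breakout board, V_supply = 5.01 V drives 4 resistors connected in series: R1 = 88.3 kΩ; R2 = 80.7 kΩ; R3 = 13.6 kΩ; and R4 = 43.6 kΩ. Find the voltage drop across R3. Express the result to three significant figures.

V ≈ 0.301 V

Total series resistance ΣR = 88.3 + 80.7 + 13.6 + 43.6 = 226.2 kΩ.
Voltage divider: V = V_supply · (13.60 / 226.2) = 5.01 × 0.06012 = 0.3012 V.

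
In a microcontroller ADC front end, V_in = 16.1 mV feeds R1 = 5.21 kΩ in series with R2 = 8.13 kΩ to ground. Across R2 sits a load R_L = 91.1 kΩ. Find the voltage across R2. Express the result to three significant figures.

The load sits in parallel with R2, giving an effective lower resistance R2' = R2·R_L/(R2+R_L) = 7.464 kΩ.
Now apply the divider: V_out = 16.1 × 0.5889 = 9.482 mV.

V_out ≈ 9.48 mV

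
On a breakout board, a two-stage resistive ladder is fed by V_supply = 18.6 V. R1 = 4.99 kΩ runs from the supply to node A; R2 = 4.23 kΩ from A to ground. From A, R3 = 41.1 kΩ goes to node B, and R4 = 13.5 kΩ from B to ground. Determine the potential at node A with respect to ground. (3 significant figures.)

V_A ≈ 8.19 V

Node A sees R2 in parallel with the series input of stage 2, R3 + R4 = 54.60 kΩ.
Effective lower resistance at A: R2 ‖ 54.60 = 3.926 kΩ.
So V_A = 18.6 × 0.4403 = 8.190 V.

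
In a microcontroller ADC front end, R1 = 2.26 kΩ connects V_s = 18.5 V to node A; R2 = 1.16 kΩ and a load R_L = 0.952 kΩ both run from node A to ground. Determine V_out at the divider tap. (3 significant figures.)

V_out ≈ 3.48 V

The load sits in parallel with R2, giving an effective lower resistance R2' = R2·R_L/(R2+R_L) = 0.5229 kΩ.
Voltage divider with the loaded lower leg: V_out = 18.5 × 0.5229/(2.26 + 0.5229) = 18.5 × 0.1879 = 3.476 V.
(Unloaded it would be 6.27 V; the load pulls it down.)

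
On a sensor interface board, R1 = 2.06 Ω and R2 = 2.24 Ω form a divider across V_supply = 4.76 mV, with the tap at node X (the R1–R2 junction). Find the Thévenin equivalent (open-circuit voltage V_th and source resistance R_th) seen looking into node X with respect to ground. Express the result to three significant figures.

V_th is the unloaded tap voltage: V_supply · R2/(R1+R2) = 4.76 × 0.5209 = 2.480 mV.
Zeroing V_supply shorts the top of R1 to ground, so R_th = R1 ‖ R2 = 1.073 Ω.

V_th ≈ 2.48 mV, R_th ≈ 1.07 Ω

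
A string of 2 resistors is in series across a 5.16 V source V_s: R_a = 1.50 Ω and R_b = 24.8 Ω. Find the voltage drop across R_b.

V ≈ 4.87 V

ΣR = 1.50 + 24.8 = 26.30 Ω.
By the voltage-divider rule, V = 5.16 × 24.80/26.30 = 4.866 V.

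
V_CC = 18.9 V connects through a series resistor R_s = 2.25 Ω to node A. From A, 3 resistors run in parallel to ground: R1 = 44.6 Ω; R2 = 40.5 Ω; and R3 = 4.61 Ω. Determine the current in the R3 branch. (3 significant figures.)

I ≈ 2.57 A

Parallel bank: R_p = 1/(1/44.6 + 1/40.5 + 1/4.61) = 3.787 Ω.
V_A by voltage divider: V_A = 18.9 × 3.787/(2.25 + 3.787) = 11.86 V.
Branch current I = V_A/R3 = 11.86/4.61 = 2.572 A.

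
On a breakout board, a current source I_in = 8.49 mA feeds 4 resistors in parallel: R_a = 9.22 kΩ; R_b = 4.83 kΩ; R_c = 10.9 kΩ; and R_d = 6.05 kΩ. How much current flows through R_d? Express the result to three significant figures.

Total conductance ΣG = 1/9.22 + 1/4.83 + 1/10.9 + 1/6.05 = 0.5725 (units of 1/kΩ).
By the current-divider rule, I = I_in · G_k/ΣG = 8.49 × 0.2887 = 2.451 mA.

I ≈ 2.45 mA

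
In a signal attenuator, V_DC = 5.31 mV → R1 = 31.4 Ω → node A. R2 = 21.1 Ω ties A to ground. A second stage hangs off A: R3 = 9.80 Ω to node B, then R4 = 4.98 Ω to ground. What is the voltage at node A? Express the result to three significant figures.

V_A ≈ 1.15 mV

The second stage (R3 + R4 = 14.78 Ω) loads node A in parallel with R2.
R2 ‖ (R3+R4) = 8.692 Ω.
So V_A = 5.31 × 0.2168 = 1.151 mV.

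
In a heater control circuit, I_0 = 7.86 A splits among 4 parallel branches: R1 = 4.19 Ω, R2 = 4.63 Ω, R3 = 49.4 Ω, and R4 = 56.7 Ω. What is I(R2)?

ΣG = 1/4.19 + 1/4.63 + 1/49.4 + 1/56.7 = 0.4925.
R2 takes the fraction G_k/ΣG = 0.2160/0.4925 = 0.4385, so I = 7.86 × 0.4385 = 3.447 A.

I ≈ 3.45 A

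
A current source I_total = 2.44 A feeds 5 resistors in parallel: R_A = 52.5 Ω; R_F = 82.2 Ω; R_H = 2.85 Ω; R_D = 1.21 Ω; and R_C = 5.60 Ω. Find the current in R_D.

Total conductance ΣG = 1/52.5 + 1/82.2 + 1/2.85 + 1/1.21 + 1/5.60 = 1.387 (units of 1/Ω).
R_D takes the fraction G_k/ΣG = 0.8264/1.387 = 0.5958, so I = 2.44 × 0.5958 = 1.454 A.

I ≈ 1.45 A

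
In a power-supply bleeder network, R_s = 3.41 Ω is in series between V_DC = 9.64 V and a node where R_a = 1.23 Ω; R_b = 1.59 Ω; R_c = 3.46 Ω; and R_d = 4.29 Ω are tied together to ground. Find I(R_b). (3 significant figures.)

I ≈ 0.788 A

Combine the parallel branches: R_p = (1/1.23 + 1/1.59 + 1/3.46 + 1/4.29)⁻¹ = 0.5092 Ω.
Node voltage V_A = V_DC · R_p/(R_s + R_p) = 9.64 × 0.1299 = 1.252 V.
Branch current I = V_A/R_b = 1.252/1.59 = 0.7877 A.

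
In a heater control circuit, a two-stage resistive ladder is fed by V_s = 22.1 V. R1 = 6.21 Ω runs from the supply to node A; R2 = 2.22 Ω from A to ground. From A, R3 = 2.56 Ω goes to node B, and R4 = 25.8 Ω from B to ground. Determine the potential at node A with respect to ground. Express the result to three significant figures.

The second stage (R3 + R4 = 28.36 Ω) loads node A in parallel with R2.
Effective lower resistance at A: R2 ‖ 28.36 = 2.059 Ω.
So V_A = 22.1 × 0.2490 = 5.503 V.

V_A ≈ 5.50 V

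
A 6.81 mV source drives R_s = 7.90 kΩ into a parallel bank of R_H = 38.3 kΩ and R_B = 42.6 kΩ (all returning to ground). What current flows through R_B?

Equivalent of the parallel group: R_p = 20.17 kΩ.
Node voltage V_A = V_CC · R_p/(R_s + R_p) = 6.81 × 0.7185 = 4.893 mV.
Branch current I = V_A/R_B = 4.893/42.6 = 0.1149 µA.

I ≈ 0.115 µA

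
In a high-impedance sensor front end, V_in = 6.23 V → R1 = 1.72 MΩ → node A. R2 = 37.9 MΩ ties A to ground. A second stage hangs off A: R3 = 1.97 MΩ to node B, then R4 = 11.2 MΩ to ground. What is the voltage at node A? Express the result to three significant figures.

The second stage (R3 + R4 = 13.17 MΩ) loads node A in parallel with R2.
R2 ‖ (R3+R4) = 9.774 MΩ.
V_A = 6.23 × 9.774/(1.72 + 9.774) = 5.298 V.

V_A ≈ 5.30 V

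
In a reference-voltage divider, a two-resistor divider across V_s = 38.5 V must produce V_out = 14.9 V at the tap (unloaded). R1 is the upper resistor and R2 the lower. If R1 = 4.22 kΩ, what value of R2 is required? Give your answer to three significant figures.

Required fraction k = V_out/V_s = 0.3870.
So R2 = R1 · V_out/(V_s − V_out) = 4.22 × 14.9/(38.5 − 14.9) = 4.22 × 0.6314 = 2.664 kΩ.

R2 ≈ 2.66 kΩ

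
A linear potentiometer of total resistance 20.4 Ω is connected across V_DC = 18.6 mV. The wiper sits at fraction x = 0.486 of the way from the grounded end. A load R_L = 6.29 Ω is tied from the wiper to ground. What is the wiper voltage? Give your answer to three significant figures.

V_out ≈ 4.99 mV

The pot divides into 10.49 Ω above the wiper and 9.914 Ω below.
Lower segment in parallel with the load: 9.914 ‖ 6.29 = 3.848 Ω.
Then V_out = V_DC · 3.848/(10.49 + 3.848) = 4.994 mV.
(Unloaded: V_out = x·V_DC = 9.04 mV.)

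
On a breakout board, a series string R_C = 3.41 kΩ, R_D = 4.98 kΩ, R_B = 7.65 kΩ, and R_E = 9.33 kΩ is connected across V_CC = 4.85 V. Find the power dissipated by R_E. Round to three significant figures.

P ≈ 0.341 mW

The common current is I = 4.85/25.37 = 0.1912 mA.
P(R_E) = I²·R_E = (0.1912)² × 9.33 = 0.3410 mW.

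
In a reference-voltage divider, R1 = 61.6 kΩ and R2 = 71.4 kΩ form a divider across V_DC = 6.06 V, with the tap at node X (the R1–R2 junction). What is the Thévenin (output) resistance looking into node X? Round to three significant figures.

With V_DC suppressed (replaced by a short), R_th = R1 ‖ R2 = (61.60 × 71.4)/(61.60 + 71.4) = 33.07 kΩ.

R_th ≈ 33.1 kΩ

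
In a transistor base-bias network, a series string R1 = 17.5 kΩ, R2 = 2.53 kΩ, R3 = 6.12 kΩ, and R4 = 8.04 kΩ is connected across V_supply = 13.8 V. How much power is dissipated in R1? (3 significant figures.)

Series current I = V_supply/ΣR = 13.8/34.19 = 0.4036 mA.
P(R1) = I²·R1 = (0.4036)² × 17.5 = 2.851 mW.

P ≈ 2.85 mW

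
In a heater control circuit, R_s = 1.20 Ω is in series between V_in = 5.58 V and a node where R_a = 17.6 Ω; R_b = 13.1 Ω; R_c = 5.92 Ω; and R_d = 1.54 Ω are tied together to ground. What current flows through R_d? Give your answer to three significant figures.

Equivalent of the parallel group: R_p = 1.051 Ω.
V_A by voltage divider: V_A = 5.58 × 1.051/(1.20 + 1.051) = 2.605 V.
I(R_d) = V_A / R_d = 2.605/1.54 = 1.692 A.

I ≈ 1.69 A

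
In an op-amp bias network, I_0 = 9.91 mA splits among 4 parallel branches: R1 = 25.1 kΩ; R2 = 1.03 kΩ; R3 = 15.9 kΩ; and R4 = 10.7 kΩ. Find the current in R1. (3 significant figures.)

I ≈ 0.338 mA

ΣG = 1/25.1 + 1/1.03 + 1/15.9 + 1/10.7 = 1.167.
R1 takes the fraction G_k/ΣG = 0.03984/1.167 = 0.03414, so I = 9.91 × 0.03414 = 0.3383 mA.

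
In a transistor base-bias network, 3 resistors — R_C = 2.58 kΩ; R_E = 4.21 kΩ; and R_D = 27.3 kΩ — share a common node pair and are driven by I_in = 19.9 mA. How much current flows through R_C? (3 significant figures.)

I ≈ 11.7 mA

ΣG = 1/2.58 + 1/4.21 + 1/27.3 = 0.6618.
By the current-divider rule, I = I_in · G_k/ΣG = 19.9 × 0.5857 = 11.66 mA.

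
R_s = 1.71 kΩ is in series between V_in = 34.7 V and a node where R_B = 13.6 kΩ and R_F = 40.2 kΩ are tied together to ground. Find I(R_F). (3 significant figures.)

Equivalent of the parallel group: R_p = 10.16 kΩ.
Node voltage V_A = V_in · R_p/(R_s + R_p) = 34.7 × 0.8560 = 29.70 V.
Branch current I = V_A/R_F = 29.70/40.2 = 0.7389 mA.

I ≈ 0.739 mA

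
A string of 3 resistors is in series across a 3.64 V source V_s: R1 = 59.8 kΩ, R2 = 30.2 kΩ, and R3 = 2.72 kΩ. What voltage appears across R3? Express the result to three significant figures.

V ≈ 0.107 V

Total series resistance ΣR = 59.8 + 30.2 + 2.72 = 92.72 kΩ.
By the voltage-divider rule, V = 3.64 × 2.720/92.72 = 0.1068 V.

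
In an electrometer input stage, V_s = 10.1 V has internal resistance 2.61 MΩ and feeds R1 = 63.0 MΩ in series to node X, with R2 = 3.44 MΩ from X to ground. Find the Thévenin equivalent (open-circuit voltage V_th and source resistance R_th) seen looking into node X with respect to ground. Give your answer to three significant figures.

R1' = 2.61 + 63.0 = 65.61 MΩ (source resistance + R1).
With X open, the divider is unloaded: V_th = 10.1 × 3.44/69.05 = 0.5032 V.
Looking into X with the source shorted: R_th = R1'·R2/(R1'+R2) = 65.61 × 3.44/69.05 = 3.269 MΩ.

V_th ≈ 0.503 V, R_th ≈ 3.27 MΩ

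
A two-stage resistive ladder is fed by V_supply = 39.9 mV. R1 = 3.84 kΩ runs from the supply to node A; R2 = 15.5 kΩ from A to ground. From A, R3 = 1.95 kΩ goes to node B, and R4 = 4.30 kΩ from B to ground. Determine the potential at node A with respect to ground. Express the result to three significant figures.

Looking into the second stage from A: R3 + R4 = 6.250 kΩ appears in parallel with R2.
R2 ‖ (R3+R4) = 4.454 kΩ.
First divider: V_A = V_supply · 4.454/(3.84 + 4.454) = 21.43 mV.

V_A ≈ 21.4 mV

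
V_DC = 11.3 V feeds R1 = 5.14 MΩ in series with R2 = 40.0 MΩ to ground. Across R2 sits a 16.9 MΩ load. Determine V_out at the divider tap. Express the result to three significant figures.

The load sits in parallel with R2, giving an effective lower resistance R2' = R2·R_L/(R2+R_L) = 11.88 MΩ.
Now apply the divider: V_out = 11.3 × 0.6980 = 7.888 V.
(Unloaded it would be 10.0 V; the load pulls it down.)

V_out ≈ 7.89 V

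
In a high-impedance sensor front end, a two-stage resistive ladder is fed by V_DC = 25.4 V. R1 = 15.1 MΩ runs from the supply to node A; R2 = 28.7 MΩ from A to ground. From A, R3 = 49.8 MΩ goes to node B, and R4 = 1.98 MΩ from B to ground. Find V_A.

Looking into the second stage from A: R3 + R4 = 51.78 MΩ appears in parallel with R2.
R2 ‖ (R3+R4) = 18.47 MΩ.
So V_A = 25.4 × 0.5501 = 13.97 V.

V_A ≈ 14.0 V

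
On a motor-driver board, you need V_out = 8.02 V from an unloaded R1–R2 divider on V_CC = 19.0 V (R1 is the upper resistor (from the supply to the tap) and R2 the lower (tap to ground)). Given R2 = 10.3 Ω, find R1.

R1 ≈ 14.1 Ω

V_out/V_CC = R2/(R1+R2) = 0.4221.
R1 = R2·(1/k − 1) = 10.3 × 1.369 = 14.10 Ω.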